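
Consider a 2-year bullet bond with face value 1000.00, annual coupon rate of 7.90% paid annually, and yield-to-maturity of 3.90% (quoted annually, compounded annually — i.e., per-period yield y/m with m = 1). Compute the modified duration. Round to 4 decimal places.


Answer: Modified duration = 1.8569

Derivation:
Coupon per period c = face * coupon_rate / m = 79.000000
Periods per year m = 1; per-period yield y/m = 0.039000
Number of cashflows N = 2
Cashflows (t years, CF_t, discount factor 1/(1+y/m)^(m*t), PV):
  t = 1.0000: CF_t = 79.000000, DF = 0.962464, PV = 76.034649
  t = 2.0000: CF_t = 1079.000000, DF = 0.926337, PV = 999.517379
Price P = sum_t PV_t = 1075.552027
First compute Macaulay numerator sum_t t * PV_t:
  t * PV_t at t = 1.0000: 76.034649
  t * PV_t at t = 2.0000: 1999.034757
Macaulay duration D = 2075.069406 / 1075.552027 = 1.929306
Modified duration = D / (1 + y/m) = 1.929306 / (1 + 0.039000) = 1.856888


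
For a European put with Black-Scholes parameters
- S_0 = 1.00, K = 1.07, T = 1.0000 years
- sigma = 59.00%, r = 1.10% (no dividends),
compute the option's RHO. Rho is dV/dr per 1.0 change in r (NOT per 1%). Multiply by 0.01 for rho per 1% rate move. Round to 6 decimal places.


d1 = 0.1989683924; d2 = -0.3910316076
phi(d1) = 0.3911231747; exp(-qT) = 1.0000000000; exp(-rT) = 0.9890602788
N(-d2) = 0.6521130636
Rho = -K*T*exp(-rT)*N(-d2) = -1.0700 * 1.0000 * 0.9890602788 * 0.6521130636 = -0.690128

Answer: Rho = -0.690128


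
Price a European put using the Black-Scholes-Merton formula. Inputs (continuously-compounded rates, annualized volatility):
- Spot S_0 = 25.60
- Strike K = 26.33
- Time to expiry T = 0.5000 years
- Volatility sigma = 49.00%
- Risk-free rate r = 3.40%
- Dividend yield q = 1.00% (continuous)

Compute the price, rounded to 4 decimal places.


d1 = (ln(S/K) + (r - q + 0.5*sigma^2) * T) / (sigma * sqrt(T)) = 0.12672617
d2 = d1 - sigma * sqrt(T) = -0.21975615
exp(-rT) = 0.98314368; exp(-qT) = 0.99501248
P = K * exp(-rT) * N(-d2) - S_0 * exp(-qT) * N(-d1)
N(-d1) = 0.44957857; N(-d2) = 0.58696946
P = 26.3300 * 0.98314368 * 0.58696946 - 25.6000 * 0.99501248 * 0.44957857 = 3.7426

Answer: Price = 3.7426


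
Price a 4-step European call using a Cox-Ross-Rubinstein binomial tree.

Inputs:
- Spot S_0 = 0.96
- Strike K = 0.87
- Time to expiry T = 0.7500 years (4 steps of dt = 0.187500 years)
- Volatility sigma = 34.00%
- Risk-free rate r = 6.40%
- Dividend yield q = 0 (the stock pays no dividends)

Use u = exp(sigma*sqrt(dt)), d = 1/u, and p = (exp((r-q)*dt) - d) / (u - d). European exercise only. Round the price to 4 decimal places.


Answer: Price = V(0,0) = 0.1865

Derivation:
dt = T/N = 0.187500
u = exp(sigma*sqrt(dt)) = 1.158614; d = 1/u = 0.863100
p = (exp((r-q)*dt) - d) / (u - d) = 0.504112
Discount per step: exp(-r*dt) = 0.988072
Stock lattice S(k, i) with i counting down-moves:
  k=0: S(0,0) = 0.9600
  k=1: S(1,0) = 1.1123; S(1,1) = 0.8286
  k=2: S(2,0) = 1.2887; S(2,1) = 0.9600; S(2,2) = 0.7151
  k=3: S(3,0) = 1.4931; S(3,1) = 1.1123; S(3,2) = 0.8286; S(3,3) = 0.6172
  k=4: S(4,0) = 1.7299; S(4,1) = 1.2887; S(4,2) = 0.9600; S(4,3) = 0.7151; S(4,4) = 0.5327
Terminal payoffs V(N, i) = max(S_T - K, 0):
  V(4,0) = 0.859920; V(4,1) = 0.418691; V(4,2) = 0.090000; V(4,3) = 0.000000; V(4,4) = 0.000000
Backward induction: V(k, i) = exp(-r*dt) * [p * V(k+1, i) + (1-p) * V(k+1, i+1)].
  V(3,0) = exp(-r*dt) * [p*0.859920 + (1-p)*0.418691] = 0.633472
  V(3,1) = exp(-r*dt) * [p*0.418691 + (1-p)*0.090000] = 0.252647
  V(3,2) = exp(-r*dt) * [p*0.090000 + (1-p)*0.000000] = 0.044829
  V(3,3) = exp(-r*dt) * [p*0.000000 + (1-p)*0.000000] = 0.000000
  V(2,0) = exp(-r*dt) * [p*0.633472 + (1-p)*0.252647] = 0.439322
  V(2,1) = exp(-r*dt) * [p*0.252647 + (1-p)*0.044829] = 0.147808
  V(2,2) = exp(-r*dt) * [p*0.044829 + (1-p)*0.000000] = 0.022329
  V(1,0) = exp(-r*dt) * [p*0.439322 + (1-p)*0.147808] = 0.291248
  V(1,1) = exp(-r*dt) * [p*0.147808 + (1-p)*0.022329] = 0.084564
  V(0,0) = exp(-r*dt) * [p*0.291248 + (1-p)*0.084564] = 0.186504


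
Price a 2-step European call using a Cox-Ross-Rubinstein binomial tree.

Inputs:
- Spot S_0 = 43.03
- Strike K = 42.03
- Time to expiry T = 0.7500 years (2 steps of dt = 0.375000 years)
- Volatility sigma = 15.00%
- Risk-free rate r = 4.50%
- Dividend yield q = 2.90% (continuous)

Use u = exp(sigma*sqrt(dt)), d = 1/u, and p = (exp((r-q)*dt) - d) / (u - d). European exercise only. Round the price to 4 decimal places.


dt = T/N = 0.375000
u = exp(sigma*sqrt(dt)) = 1.096207; d = 1/u = 0.912237
p = (exp((r-q)*dt) - d) / (u - d) = 0.509764
Discount per step: exp(-r*dt) = 0.983267
Stock lattice S(k, i) with i counting down-moves:
  k=0: S(0,0) = 43.0300
  k=1: S(1,0) = 47.1698; S(1,1) = 39.2535
  k=2: S(2,0) = 51.7078; S(2,1) = 43.0300; S(2,2) = 35.8085
Terminal payoffs V(N, i) = max(S_T - K, 0):
  V(2,0) = 9.677833; V(2,1) = 1.000000; V(2,2) = 0.000000
Backward induction: V(k, i) = exp(-r*dt) * [p * V(k+1, i) + (1-p) * V(k+1, i+1)].
  V(1,0) = exp(-r*dt) * [p*9.677833 + (1-p)*1.000000] = 5.332892
  V(1,1) = exp(-r*dt) * [p*1.000000 + (1-p)*0.000000] = 0.501234
  V(0,0) = exp(-r*dt) * [p*5.332892 + (1-p)*0.501234] = 2.914639

Answer: Price = V(0,0) = 2.9146


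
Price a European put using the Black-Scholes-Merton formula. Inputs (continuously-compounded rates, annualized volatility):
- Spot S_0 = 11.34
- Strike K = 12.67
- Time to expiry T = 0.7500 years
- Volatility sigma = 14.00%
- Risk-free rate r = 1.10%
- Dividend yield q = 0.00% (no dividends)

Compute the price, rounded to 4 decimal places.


d1 = (ln(S/K) + (r - q + 0.5*sigma^2) * T) / (sigma * sqrt(T)) = -0.78602689
d2 = d1 - sigma * sqrt(T) = -0.90727045
exp(-rT) = 0.99178394; exp(-qT) = 1.00000000
P = K * exp(-rT) * N(-d2) - S_0 * exp(-qT) * N(-d1)
N(-d1) = 0.78407413; N(-d2) = 0.81786810
P = 12.6700 * 0.99178394 * 0.81786810 - 11.3400 * 1.00000000 * 0.78407413 = 1.3859

Answer: Price = 1.3859


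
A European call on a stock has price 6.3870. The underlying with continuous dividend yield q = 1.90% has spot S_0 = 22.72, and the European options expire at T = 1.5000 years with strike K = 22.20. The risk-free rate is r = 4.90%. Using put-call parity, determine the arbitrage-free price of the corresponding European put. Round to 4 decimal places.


Answer: Put price = 4.9322

Derivation:
Put-call parity: C - P = S_0 * exp(-qT) - K * exp(-rT).
S_0 * exp(-qT) = 22.7200 * 0.97190229 = 22.08162012
K * exp(-rT) = 22.2000 * 0.92913615 = 20.62682244
P = C - S*exp(-qT) + K*exp(-rT)
P = 6.3870 - 22.08162012 + 20.62682244 = 4.9322


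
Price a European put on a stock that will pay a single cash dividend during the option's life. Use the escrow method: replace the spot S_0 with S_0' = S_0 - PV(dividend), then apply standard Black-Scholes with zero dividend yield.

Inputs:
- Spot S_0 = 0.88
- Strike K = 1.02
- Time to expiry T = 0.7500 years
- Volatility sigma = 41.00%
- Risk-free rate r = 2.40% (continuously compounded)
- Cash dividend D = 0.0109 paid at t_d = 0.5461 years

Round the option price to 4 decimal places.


PV(D) = D * exp(-r * t_d) = 0.0109 * 0.98697911 = 0.01075807
S_0' = S_0 - PV(D) = 0.8800 - 0.01075807 = 0.86924193
d1 = (ln(S_0'/K) + (r + sigma^2/2)*T) / (sigma*sqrt(T)) = -0.22220641
d2 = d1 - sigma*sqrt(T) = -0.57727682
exp(-rT) = 0.98216103
N(-d1) = 0.58792340; N(-d2) = 0.71812377
P = K * exp(-rT) * N(-d2) - S_0' * N(-d1) = 1.0200 * 0.98216103 * 0.71812377 - 0.86924193 * 0.58792340 = 0.2084

Answer: Price = 0.2084


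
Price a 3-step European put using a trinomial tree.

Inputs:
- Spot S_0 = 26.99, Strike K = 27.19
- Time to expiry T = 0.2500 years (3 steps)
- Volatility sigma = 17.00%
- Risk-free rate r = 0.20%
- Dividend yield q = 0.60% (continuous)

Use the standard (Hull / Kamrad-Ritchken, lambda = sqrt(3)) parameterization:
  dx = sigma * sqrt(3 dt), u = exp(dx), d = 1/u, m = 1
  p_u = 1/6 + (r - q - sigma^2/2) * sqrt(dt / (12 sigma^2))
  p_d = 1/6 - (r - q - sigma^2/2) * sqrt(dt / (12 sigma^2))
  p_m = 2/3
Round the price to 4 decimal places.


Answer: Price = V(0,0) = 0.9850

Derivation:
dt = T/N = 0.083333; dx = sigma*sqrt(3*dt) = 0.085000
u = exp(dx) = 1.088717; d = 1/u = 0.918512
p_u = 0.157623, p_m = 0.666667, p_d = 0.175711
Discount per step: exp(-r*dt) = 0.999833
Stock lattice S(k, j) with j the centered position index:
  k=0: S(0,+0) = 26.9900
  k=1: S(1,-1) = 24.7906; S(1,+0) = 26.9900; S(1,+1) = 29.3845
  k=2: S(2,-2) = 22.7705; S(2,-1) = 24.7906; S(2,+0) = 26.9900; S(2,+1) = 29.3845; S(2,+2) = 31.9914
  k=3: S(3,-3) = 20.9150; S(3,-2) = 22.7705; S(3,-1) = 24.7906; S(3,+0) = 26.9900; S(3,+1) = 29.3845; S(3,+2) = 31.9914; S(3,+3) = 34.8296
Terminal payoffs V(N, j) = max(K - S_T, 0):
  V(3,-3) = 6.275004; V(3,-2) = 4.419487; V(3,-1) = 2.399353; V(3,+0) = 0.200000; V(3,+1) = 0.000000; V(3,+2) = 0.000000; V(3,+3) = 0.000000
Backward induction: V(k, j) = exp(-r*dt) * [p_u * V(k+1, j+1) + p_m * V(k+1, j) + p_d * V(k+1, j-1)]
  V(2,-2) = exp(-r*dt) * [p_u*2.399353 + p_m*4.419487 + p_d*6.275004] = 4.426365
  V(2,-1) = exp(-r*dt) * [p_u*0.200000 + p_m*2.399353 + p_d*4.419487] = 2.407244
  V(2,+0) = exp(-r*dt) * [p_u*0.000000 + p_m*0.200000 + p_d*2.399353] = 0.554833
  V(2,+1) = exp(-r*dt) * [p_u*0.000000 + p_m*0.000000 + p_d*0.200000] = 0.035136
  V(2,+2) = exp(-r*dt) * [p_u*0.000000 + p_m*0.000000 + p_d*0.000000] = 0.000000
  V(1,-1) = exp(-r*dt) * [p_u*0.554833 + p_m*2.407244 + p_d*4.426365] = 2.469632
  V(1,+0) = exp(-r*dt) * [p_u*0.035136 + p_m*0.554833 + p_d*2.407244] = 0.798273
  V(1,+1) = exp(-r*dt) * [p_u*0.000000 + p_m*0.035136 + p_d*0.554833] = 0.120894
  V(0,+0) = exp(-r*dt) * [p_u*0.120894 + p_m*0.798273 + p_d*2.469632] = 0.985014


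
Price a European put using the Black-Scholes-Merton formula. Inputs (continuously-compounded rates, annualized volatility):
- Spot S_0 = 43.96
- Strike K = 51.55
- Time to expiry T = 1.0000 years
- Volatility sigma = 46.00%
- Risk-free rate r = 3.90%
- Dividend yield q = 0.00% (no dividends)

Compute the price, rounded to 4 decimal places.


Answer: Price = 11.6005

Derivation:
d1 = (ln(S/K) + (r - q + 0.5*sigma^2) * T) / (sigma * sqrt(T)) = -0.03146105
d2 = d1 - sigma * sqrt(T) = -0.49146105
exp(-rT) = 0.96175071; exp(-qT) = 1.00000000
P = K * exp(-rT) * N(-d2) - S_0 * exp(-qT) * N(-d1)
N(-d1) = 0.51254907; N(-d2) = 0.68844980
P = 51.5500 * 0.96175071 * 0.68844980 - 43.9600 * 1.00000000 * 0.51254907 = 11.6005


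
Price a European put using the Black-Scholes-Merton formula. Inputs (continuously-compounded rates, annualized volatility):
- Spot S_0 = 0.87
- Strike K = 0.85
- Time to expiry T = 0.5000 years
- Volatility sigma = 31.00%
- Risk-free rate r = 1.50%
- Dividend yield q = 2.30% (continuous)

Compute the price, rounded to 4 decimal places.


Answer: Price = 0.0664

Derivation:
d1 = (ln(S/K) + (r - q + 0.5*sigma^2) * T) / (sigma * sqrt(T)) = 0.19745096
d2 = d1 - sigma * sqrt(T) = -0.02175215
exp(-rT) = 0.99252805; exp(-qT) = 0.98856587
P = K * exp(-rT) * N(-d2) - S_0 * exp(-qT) * N(-d1)
N(-d1) = 0.42173733; N(-d2) = 0.50867717
P = 0.8500 * 0.99252805 * 0.50867717 - 0.8700 * 0.98856587 * 0.42173733 = 0.0664


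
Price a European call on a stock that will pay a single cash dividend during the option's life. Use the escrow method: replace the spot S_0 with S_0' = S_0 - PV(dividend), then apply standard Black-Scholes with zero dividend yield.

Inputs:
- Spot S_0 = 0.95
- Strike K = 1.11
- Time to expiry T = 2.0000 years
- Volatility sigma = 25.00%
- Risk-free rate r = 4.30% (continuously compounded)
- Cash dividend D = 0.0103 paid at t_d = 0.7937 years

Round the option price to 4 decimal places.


PV(D) = D * exp(-r * t_d) = 0.0103 * 0.96644673 = 0.00995440
S_0' = S_0 - PV(D) = 0.9500 - 0.00995440 = 0.94004560
d1 = (ln(S_0'/K) + (r + sigma^2/2)*T) / (sigma*sqrt(T)) = -0.05002614
d2 = d1 - sigma*sqrt(T) = -0.40357953
exp(-rT) = 0.91759423
N(d1) = 0.48005078; N(d2) = 0.34326097
C = S_0' * N(d1) - K * exp(-rT) * N(d2) = 0.94004560 * 0.48005078 - 1.1100 * 0.91759423 * 0.34326097 = 0.1016

Answer: Price = 0.1016


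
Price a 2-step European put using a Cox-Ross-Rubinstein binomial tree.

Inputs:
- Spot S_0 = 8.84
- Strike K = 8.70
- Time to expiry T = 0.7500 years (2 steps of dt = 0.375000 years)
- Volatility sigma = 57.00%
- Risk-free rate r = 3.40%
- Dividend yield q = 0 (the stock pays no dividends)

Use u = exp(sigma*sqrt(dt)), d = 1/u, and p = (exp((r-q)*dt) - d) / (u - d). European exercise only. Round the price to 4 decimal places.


dt = T/N = 0.375000
u = exp(sigma*sqrt(dt)) = 1.417723; d = 1/u = 0.705356
p = (exp((r-q)*dt) - d) / (u - d) = 0.431625
Discount per step: exp(-r*dt) = 0.987331
Stock lattice S(k, i) with i counting down-moves:
  k=0: S(0,0) = 8.8400
  k=1: S(1,0) = 12.5327; S(1,1) = 6.2353
  k=2: S(2,0) = 17.7679; S(2,1) = 8.8400; S(2,2) = 4.3981
Terminal payoffs V(N, i) = max(K - S_T, 0):
  V(2,0) = 0.000000; V(2,1) = 0.000000; V(2,2) = 4.301857
Backward induction: V(k, i) = exp(-r*dt) * [p * V(k+1, i) + (1-p) * V(k+1, i+1)].
  V(1,0) = exp(-r*dt) * [p*0.000000 + (1-p)*0.000000] = 0.000000
  V(1,1) = exp(-r*dt) * [p*0.000000 + (1-p)*4.301857] = 2.414092
  V(0,0) = exp(-r*dt) * [p*0.000000 + (1-p)*2.414092] = 1.354726

Answer: Price = V(0,0) = 1.3547


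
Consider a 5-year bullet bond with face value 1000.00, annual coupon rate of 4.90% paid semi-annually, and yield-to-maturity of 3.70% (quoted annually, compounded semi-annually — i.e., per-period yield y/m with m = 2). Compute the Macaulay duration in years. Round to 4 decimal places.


Answer: Macaulay duration = 4.5107 years

Derivation:
Coupon per period c = face * coupon_rate / m = 24.500000
Periods per year m = 2; per-period yield y/m = 0.018500
Number of cashflows N = 10
Cashflows (t years, CF_t, discount factor 1/(1+y/m)^(m*t), PV):
  t = 0.5000: CF_t = 24.500000, DF = 0.981836, PV = 24.054983
  t = 1.0000: CF_t = 24.500000, DF = 0.964002, PV = 23.618049
  t = 1.5000: CF_t = 24.500000, DF = 0.946492, PV = 23.189051
  t = 2.0000: CF_t = 24.500000, DF = 0.929300, PV = 22.767846
  t = 2.5000: CF_t = 24.500000, DF = 0.912420, PV = 22.354292
  t = 3.0000: CF_t = 24.500000, DF = 0.895847, PV = 21.948249
  t = 3.5000: CF_t = 24.500000, DF = 0.879575, PV = 21.549582
  t = 4.0000: CF_t = 24.500000, DF = 0.863598, PV = 21.158156
  t = 4.5000: CF_t = 24.500000, DF = 0.847912, PV = 20.773840
  t = 5.0000: CF_t = 1024.500000, DF = 0.832510, PV = 852.906903
Price P = sum_t PV_t = 1054.320952
Macaulay numerator sum_t t * PV_t:
  t * PV_t at t = 0.5000: 12.027491
  t * PV_t at t = 1.0000: 23.618049
  t * PV_t at t = 1.5000: 34.783577
  t * PV_t at t = 2.0000: 45.535693
  t * PV_t at t = 2.5000: 55.885730
  t * PV_t at t = 3.0000: 65.844748
  t * PV_t at t = 3.5000: 75.423537
  t * PV_t at t = 4.0000: 84.632625
  t * PV_t at t = 4.5000: 93.482280
  t * PV_t at t = 5.0000: 4264.534515
Macaulay duration D = (sum_t t * PV_t) / P = 4755.768245 / 1054.320952 = 4.510741


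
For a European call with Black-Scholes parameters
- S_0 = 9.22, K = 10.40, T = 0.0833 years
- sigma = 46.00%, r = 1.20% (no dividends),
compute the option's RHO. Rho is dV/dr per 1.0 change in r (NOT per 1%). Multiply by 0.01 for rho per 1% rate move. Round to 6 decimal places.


Answer: Rho = 0.144559

Derivation:
d1 = -0.8331929410; d2 = -0.9659569422
phi(d1) = 0.2819448564; exp(-qT) = 1.0000000000; exp(-rT) = 0.9990008994
N(d2) = 0.1670328636
Rho = K*T*exp(-rT)*N(d2) = 10.4000 * 0.0833 * 0.9990008994 * 0.1670328636 = 0.144559


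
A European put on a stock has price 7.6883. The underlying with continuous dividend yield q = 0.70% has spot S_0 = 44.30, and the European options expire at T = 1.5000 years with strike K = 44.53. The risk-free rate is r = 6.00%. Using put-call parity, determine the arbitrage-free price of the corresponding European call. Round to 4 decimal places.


Put-call parity: C - P = S_0 * exp(-qT) - K * exp(-rT).
S_0 * exp(-qT) = 44.3000 * 0.98955493 = 43.83728351
K * exp(-rT) = 44.5300 * 0.91393119 = 40.69735568
C = P + S*exp(-qT) - K*exp(-rT)
C = 7.6883 + 43.83728351 - 40.69735568 = 10.8282

Answer: Call price = 10.8282


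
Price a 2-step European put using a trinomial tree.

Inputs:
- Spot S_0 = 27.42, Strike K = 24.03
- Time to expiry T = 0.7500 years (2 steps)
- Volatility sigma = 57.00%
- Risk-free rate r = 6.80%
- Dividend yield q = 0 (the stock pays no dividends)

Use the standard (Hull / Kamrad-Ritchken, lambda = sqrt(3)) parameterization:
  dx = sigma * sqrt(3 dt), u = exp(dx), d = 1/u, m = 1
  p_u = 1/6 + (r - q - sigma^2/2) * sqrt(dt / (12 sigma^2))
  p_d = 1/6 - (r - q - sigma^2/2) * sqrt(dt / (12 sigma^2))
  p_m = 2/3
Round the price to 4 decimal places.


Answer: Price = V(0,0) = 2.8253

Derivation:
dt = T/N = 0.375000; dx = sigma*sqrt(3*dt) = 0.604576
u = exp(dx) = 1.830476; d = 1/u = 0.546306
p_u = 0.137374, p_m = 0.666667, p_d = 0.195959
Discount per step: exp(-r*dt) = 0.974822
Stock lattice S(k, j) with j the centered position index:
  k=0: S(0,+0) = 27.4200
  k=1: S(1,-1) = 14.9797; S(1,+0) = 27.4200; S(1,+1) = 50.1917
  k=2: S(2,-2) = 8.1835; S(2,-1) = 14.9797; S(2,+0) = 27.4200; S(2,+1) = 50.1917; S(2,+2) = 91.8747
Terminal payoffs V(N, j) = max(K - S_T, 0):
  V(2,-2) = 15.846499; V(2,-1) = 9.050294; V(2,+0) = 0.000000; V(2,+1) = 0.000000; V(2,+2) = 0.000000
Backward induction: V(k, j) = exp(-r*dt) * [p_u * V(k+1, j+1) + p_m * V(k+1, j) + p_d * V(k+1, j-1)]
  V(1,-1) = exp(-r*dt) * [p_u*0.000000 + p_m*9.050294 + p_d*15.846499] = 8.908698
  V(1,+0) = exp(-r*dt) * [p_u*0.000000 + p_m*0.000000 + p_d*9.050294] = 1.728833
  V(1,+1) = exp(-r*dt) * [p_u*0.000000 + p_m*0.000000 + p_d*0.000000] = 0.000000
  V(0,+0) = exp(-r*dt) * [p_u*0.000000 + p_m*1.728833 + p_d*8.908698] = 2.825322


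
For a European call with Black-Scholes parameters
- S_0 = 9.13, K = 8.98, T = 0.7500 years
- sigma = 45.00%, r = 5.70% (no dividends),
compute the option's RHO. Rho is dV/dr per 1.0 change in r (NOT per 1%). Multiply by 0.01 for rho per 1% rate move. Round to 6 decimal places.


d1 = 0.3470601612; d2 = -0.0426512705
phi(d1) = 0.3756250236; exp(-qT) = 1.0000000000; exp(-rT) = 0.9581508979
N(d2) = 0.4829897623
Rho = K*T*exp(-rT)*N(d2) = 8.9800 * 0.7500 * 0.9581508979 * 0.4829897623 = 3.116804

Answer: Rho = 3.116804


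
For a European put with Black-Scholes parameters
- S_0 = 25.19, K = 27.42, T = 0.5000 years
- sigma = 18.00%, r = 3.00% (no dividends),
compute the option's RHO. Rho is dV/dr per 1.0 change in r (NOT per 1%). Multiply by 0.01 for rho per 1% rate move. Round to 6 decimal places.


Answer: Rho = -9.856742

Derivation:
d1 = -0.4849619873; d2 = -0.6122412079
phi(d1) = 0.3546823787; exp(-qT) = 1.0000000000; exp(-rT) = 0.9851119396
N(-d2) = 0.7298109094
Rho = -K*T*exp(-rT)*N(-d2) = -27.4200 * 0.5000 * 0.9851119396 * 0.7298109094 = -9.856742


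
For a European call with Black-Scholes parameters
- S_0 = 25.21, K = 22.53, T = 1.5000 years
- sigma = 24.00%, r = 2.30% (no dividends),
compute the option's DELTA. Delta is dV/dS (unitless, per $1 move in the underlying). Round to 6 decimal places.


d1 = 0.6467094739; d2 = 0.3527707048
phi(d1) = 0.3236621335; exp(-qT) = 1.0000000000; exp(-rT) = 0.9660883397
N(d1) = 0.7410900048
Delta = exp(-qT) * N(d1) = 1.0000000000 * 0.7410900048 = 0.741090

Answer: Delta = 0.741090


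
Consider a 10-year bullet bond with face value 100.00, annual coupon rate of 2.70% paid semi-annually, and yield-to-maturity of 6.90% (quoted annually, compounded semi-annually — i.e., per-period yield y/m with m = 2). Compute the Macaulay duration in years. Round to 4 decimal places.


Coupon per period c = face * coupon_rate / m = 1.350000
Periods per year m = 2; per-period yield y/m = 0.034500
Number of cashflows N = 20
Cashflows (t years, CF_t, discount factor 1/(1+y/m)^(m*t), PV):
  t = 0.5000: CF_t = 1.350000, DF = 0.966651, PV = 1.304978
  t = 1.0000: CF_t = 1.350000, DF = 0.934413, PV = 1.261458
  t = 1.5000: CF_t = 1.350000, DF = 0.903251, PV = 1.219389
  t = 2.0000: CF_t = 1.350000, DF = 0.873128, PV = 1.178723
  t = 2.5000: CF_t = 1.350000, DF = 0.844010, PV = 1.139413
  t = 3.0000: CF_t = 1.350000, DF = 0.815863, PV = 1.101415
  t = 3.5000: CF_t = 1.350000, DF = 0.788654, PV = 1.064683
  t = 4.0000: CF_t = 1.350000, DF = 0.762353, PV = 1.029176
  t = 4.5000: CF_t = 1.350000, DF = 0.736929, PV = 0.994854
  t = 5.0000: CF_t = 1.350000, DF = 0.712353, PV = 0.961676
  t = 5.5000: CF_t = 1.350000, DF = 0.688596, PV = 0.929605
  t = 6.0000: CF_t = 1.350000, DF = 0.665632, PV = 0.898603
  t = 6.5000: CF_t = 1.350000, DF = 0.643433, PV = 0.868635
  t = 7.0000: CF_t = 1.350000, DF = 0.621975, PV = 0.839667
  t = 7.5000: CF_t = 1.350000, DF = 0.601233, PV = 0.811664
  t = 8.0000: CF_t = 1.350000, DF = 0.581182, PV = 0.784596
  t = 8.5000: CF_t = 1.350000, DF = 0.561800, PV = 0.758430
  t = 9.0000: CF_t = 1.350000, DF = 0.543064, PV = 0.733137
  t = 9.5000: CF_t = 1.350000, DF = 0.524953, PV = 0.708687
  t = 10.0000: CF_t = 101.350000, DF = 0.507446, PV = 51.429684
Price P = sum_t PV_t = 70.018471
Macaulay numerator sum_t t * PV_t:
  t * PV_t at t = 0.5000: 0.652489
  t * PV_t at t = 1.0000: 1.261458
  t * PV_t at t = 1.5000: 1.829084
  t * PV_t at t = 2.0000: 2.357446
  t * PV_t at t = 2.5000: 2.848533
  t * PV_t at t = 3.0000: 3.304244
  t * PV_t at t = 3.5000: 3.726390
  t * PV_t at t = 4.0000: 4.116706
  t * PV_t at t = 4.5000: 4.476843
  t * PV_t at t = 5.0000: 4.808380
  t * PV_t at t = 5.5000: 5.112826
  t * PV_t at t = 6.0000: 5.391618
  t * PV_t at t = 6.5000: 5.646128
  t * PV_t at t = 7.0000: 5.877666
  t * PV_t at t = 7.5000: 6.087481
  t * PV_t at t = 8.0000: 6.276765
  t * PV_t at t = 8.5000: 6.446653
  t * PV_t at t = 9.0000: 6.598229
  t * PV_t at t = 9.5000: 6.732525
  t * PV_t at t = 10.0000: 514.296837
Macaulay duration D = (sum_t t * PV_t) / P = 597.848298 / 70.018471 = 8.538437

Answer: Macaulay duration = 8.5384 years


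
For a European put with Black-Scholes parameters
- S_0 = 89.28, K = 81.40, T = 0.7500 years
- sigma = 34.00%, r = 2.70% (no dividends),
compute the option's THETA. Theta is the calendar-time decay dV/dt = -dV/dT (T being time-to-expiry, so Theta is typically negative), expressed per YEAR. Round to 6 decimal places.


Answer: Theta = -5.199667

Derivation:
d1 = 0.5298113350; d2 = 0.2353626978
phi(d1) = 0.3467023810; exp(-qT) = 1.0000000000; exp(-rT) = 0.9799536543
Theta = -S*exp(-qT)*phi(d1)*sigma/(2*sqrt(T)) + r*K*exp(-rT)*N(-d2) - q*S*exp(-qT)*N(-d1)
N(-d1) = 0.2981213727; N(-d2) = 0.4069636179; sqrt(T) = 0.8660254038
Term 1 = -89.2800 * 1.0000000000 * 0.3467023810 * 0.3400 / (2 * 0.8660254038) = -6.0761613167
Term 2 = 0.0270 * 81.4000 * 0.9799536543 * 0.4069636179 = 0.8764946939
Term 3 = 0 (no dividend yield, q = 0)
Theta = -6.0761613167 + (0.8764946939) + (0.0000000000) = -5.199667


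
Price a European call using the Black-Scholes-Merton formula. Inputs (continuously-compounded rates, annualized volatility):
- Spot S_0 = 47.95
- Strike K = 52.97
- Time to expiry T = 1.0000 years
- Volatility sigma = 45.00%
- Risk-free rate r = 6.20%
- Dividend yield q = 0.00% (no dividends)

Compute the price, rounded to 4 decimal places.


Answer: Price = 7.8115

Derivation:
d1 = (ln(S/K) + (r - q + 0.5*sigma^2) * T) / (sigma * sqrt(T)) = 0.14151797
d2 = d1 - sigma * sqrt(T) = -0.30848203
exp(-rT) = 0.93988289; exp(-qT) = 1.00000000
C = S_0 * exp(-qT) * N(d1) - K * exp(-rT) * N(d2)
N(d1) = 0.55626962; N(d2) = 0.37885779
C = 47.9500 * 1.00000000 * 0.55626962 - 52.9700 * 0.93988289 * 0.37885779 = 7.8115


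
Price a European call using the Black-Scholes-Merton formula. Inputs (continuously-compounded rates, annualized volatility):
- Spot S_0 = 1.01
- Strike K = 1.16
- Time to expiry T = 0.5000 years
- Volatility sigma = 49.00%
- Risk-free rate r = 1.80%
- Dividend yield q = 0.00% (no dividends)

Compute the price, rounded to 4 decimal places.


Answer: Price = 0.0888

Derivation:
d1 = (ln(S/K) + (r - q + 0.5*sigma^2) * T) / (sigma * sqrt(T)) = -0.20042776
d2 = d1 - sigma * sqrt(T) = -0.54691008
exp(-rT) = 0.99104038; exp(-qT) = 1.00000000
C = S_0 * exp(-qT) * N(d1) - K * exp(-rT) * N(d2)
N(d1) = 0.42057303; N(d2) = 0.29222026
C = 1.0100 * 1.00000000 * 0.42057303 - 1.1600 * 0.99104038 * 0.29222026 = 0.0888


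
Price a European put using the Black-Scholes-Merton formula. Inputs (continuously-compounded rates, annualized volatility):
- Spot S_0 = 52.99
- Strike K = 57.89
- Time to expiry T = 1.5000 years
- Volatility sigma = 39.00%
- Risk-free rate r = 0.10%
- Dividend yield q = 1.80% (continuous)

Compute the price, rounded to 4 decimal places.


Answer: Price = 13.7222

Derivation:
d1 = (ln(S/K) + (r - q + 0.5*sigma^2) * T) / (sigma * sqrt(T)) = 0.00027962
d2 = d1 - sigma * sqrt(T) = -0.47737088
exp(-rT) = 0.99850112; exp(-qT) = 0.97336124
P = K * exp(-rT) * N(-d2) - S_0 * exp(-qT) * N(-d1)
N(-d1) = 0.49988845; N(-d2) = 0.68345098
P = 57.8900 * 0.99850112 * 0.68345098 - 52.9900 * 0.97336124 * 0.49988845 = 13.7222


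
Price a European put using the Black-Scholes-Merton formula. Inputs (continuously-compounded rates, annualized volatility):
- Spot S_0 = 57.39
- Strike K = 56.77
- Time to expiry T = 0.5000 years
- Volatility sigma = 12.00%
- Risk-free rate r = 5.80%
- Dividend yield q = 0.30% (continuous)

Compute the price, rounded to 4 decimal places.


Answer: Price = 1.0155

Derivation:
d1 = (ln(S/K) + (r - q + 0.5*sigma^2) * T) / (sigma * sqrt(T)) = 0.49452756
d2 = d1 - sigma * sqrt(T) = 0.40967475
exp(-rT) = 0.97141646; exp(-qT) = 0.99850112
P = K * exp(-rT) * N(-d2) - S_0 * exp(-qT) * N(-d1)
N(-d1) = 0.31046682; N(-d2) = 0.34102228
P = 56.7700 * 0.97141646 * 0.34102228 - 57.3900 * 0.99850112 * 0.31046682 = 1.0155


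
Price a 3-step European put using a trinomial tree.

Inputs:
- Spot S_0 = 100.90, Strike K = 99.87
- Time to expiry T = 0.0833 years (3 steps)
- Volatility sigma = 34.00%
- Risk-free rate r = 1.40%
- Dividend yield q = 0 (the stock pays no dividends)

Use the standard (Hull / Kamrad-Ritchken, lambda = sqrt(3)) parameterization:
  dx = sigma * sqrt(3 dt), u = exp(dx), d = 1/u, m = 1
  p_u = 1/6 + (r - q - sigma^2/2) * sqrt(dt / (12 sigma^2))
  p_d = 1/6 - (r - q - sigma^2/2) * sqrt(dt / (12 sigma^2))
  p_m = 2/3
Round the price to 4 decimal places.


Answer: Price = V(0,0) = 3.1940

Derivation:
dt = T/N = 0.027767; dx = sigma*sqrt(3*dt) = 0.098130
u = exp(dx) = 1.103106; d = 1/u = 0.906531
p_u = 0.160470, p_m = 0.666667, p_d = 0.172863
Discount per step: exp(-r*dt) = 0.999611
Stock lattice S(k, j) with j the centered position index:
  k=0: S(0,+0) = 100.9000
  k=1: S(1,-1) = 91.4690; S(1,+0) = 100.9000; S(1,+1) = 111.3034
  k=2: S(2,-2) = 82.9195; S(2,-1) = 91.4690; S(2,+0) = 100.9000; S(2,+1) = 111.3034; S(2,+2) = 122.7795
  k=3: S(3,-3) = 75.1691; S(3,-2) = 82.9195; S(3,-1) = 91.4690; S(3,+0) = 100.9000; S(3,+1) = 111.3034; S(3,+2) = 122.7795; S(3,+3) = 135.4388
Terminal payoffs V(N, j) = max(K - S_T, 0):
  V(3,-3) = 24.700904; V(3,-2) = 16.950513; V(3,-1) = 8.401009; V(3,+0) = 0.000000; V(3,+1) = 0.000000; V(3,+2) = 0.000000; V(3,+3) = 0.000000
Backward induction: V(k, j) = exp(-r*dt) * [p_u * V(k+1, j+1) + p_m * V(k+1, j) + p_d * V(k+1, j-1)]
  V(2,-2) = exp(-r*dt) * [p_u*8.401009 + p_m*16.950513 + p_d*24.700904] = 16.911759
  V(2,-1) = exp(-r*dt) * [p_u*0.000000 + p_m*8.401009 + p_d*16.950513] = 8.527482
  V(2,+0) = exp(-r*dt) * [p_u*0.000000 + p_m*0.000000 + p_d*8.401009] = 1.451663
  V(2,+1) = exp(-r*dt) * [p_u*0.000000 + p_m*0.000000 + p_d*0.000000] = 0.000000
  V(2,+2) = exp(-r*dt) * [p_u*0.000000 + p_m*0.000000 + p_d*0.000000] = 0.000000
  V(1,-1) = exp(-r*dt) * [p_u*1.451663 + p_m*8.527482 + p_d*16.911759] = 8.837925
  V(1,+0) = exp(-r*dt) * [p_u*0.000000 + p_m*1.451663 + p_d*8.527482] = 2.440916
  V(1,+1) = exp(-r*dt) * [p_u*0.000000 + p_m*0.000000 + p_d*1.451663] = 0.250842
  V(0,+0) = exp(-r*dt) * [p_u*0.250842 + p_m*2.440916 + p_d*8.837925] = 3.194042


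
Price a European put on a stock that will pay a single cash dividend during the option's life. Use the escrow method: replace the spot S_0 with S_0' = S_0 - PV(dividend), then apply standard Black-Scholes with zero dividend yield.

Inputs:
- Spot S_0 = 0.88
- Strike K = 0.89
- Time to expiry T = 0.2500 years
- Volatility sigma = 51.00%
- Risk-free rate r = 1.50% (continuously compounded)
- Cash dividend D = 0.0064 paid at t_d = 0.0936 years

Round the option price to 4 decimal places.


PV(D) = D * exp(-r * t_d) = 0.0064 * 0.99859699 = 0.00639102
S_0' = S_0 - PV(D) = 0.8800 - 0.00639102 = 0.87360898
d1 = (ln(S_0'/K) + (r + sigma^2/2)*T) / (sigma*sqrt(T)) = 0.06930949
d2 = d1 - sigma*sqrt(T) = -0.18569051
exp(-rT) = 0.99625702
N(-d1) = 0.47237163; N(-d2) = 0.57365626
P = K * exp(-rT) * N(-d2) - S_0' * N(-d1) = 0.8900 * 0.99625702 * 0.57365626 - 0.87360898 * 0.47237163 = 0.0960

Answer: Price = 0.0960


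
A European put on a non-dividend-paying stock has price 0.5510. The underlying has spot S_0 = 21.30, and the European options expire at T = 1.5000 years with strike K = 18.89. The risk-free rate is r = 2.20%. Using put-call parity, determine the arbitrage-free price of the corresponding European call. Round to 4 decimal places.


Answer: Call price = 3.5742

Derivation:
Put-call parity: C - P = S_0 * exp(-qT) - K * exp(-rT).
S_0 * exp(-qT) = 21.3000 * 1.00000000 = 21.30000000
K * exp(-rT) = 18.8900 * 0.96753856 = 18.27680339
C = P + S*exp(-qT) - K*exp(-rT)
C = 0.5510 + 21.30000000 - 18.27680339 = 3.5742


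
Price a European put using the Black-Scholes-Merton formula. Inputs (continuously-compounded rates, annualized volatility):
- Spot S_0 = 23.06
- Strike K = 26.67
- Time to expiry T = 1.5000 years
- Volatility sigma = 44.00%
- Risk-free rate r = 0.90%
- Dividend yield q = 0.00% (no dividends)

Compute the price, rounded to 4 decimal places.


Answer: Price = 7.0222

Derivation:
d1 = (ln(S/K) + (r - q + 0.5*sigma^2) * T) / (sigma * sqrt(T)) = 0.02460657
d2 = d1 - sigma * sqrt(T) = -0.51428118
exp(-rT) = 0.98659072; exp(-qT) = 1.00000000
P = K * exp(-rT) * N(-d2) - S_0 * exp(-qT) * N(-d1)
N(-d1) = 0.49018439; N(-d2) = 0.69647229
P = 26.6700 * 0.98659072 * 0.69647229 - 23.0600 * 1.00000000 * 0.49018439 = 7.0222


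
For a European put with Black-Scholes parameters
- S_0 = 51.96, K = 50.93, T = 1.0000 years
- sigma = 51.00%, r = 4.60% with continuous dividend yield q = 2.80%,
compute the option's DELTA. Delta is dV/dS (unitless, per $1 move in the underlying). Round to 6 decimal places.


d1 = 0.3295530410; d2 = -0.1804469590
phi(d1) = 0.3778563672; exp(-qT) = 0.9723883668; exp(-rT) = 0.9550419622
N(-d1) = 0.3708688549
Delta = -exp(-qT) * N(-d1) = -0.9723883668 * 0.3708688549 = -0.360629

Answer: Delta = -0.360629


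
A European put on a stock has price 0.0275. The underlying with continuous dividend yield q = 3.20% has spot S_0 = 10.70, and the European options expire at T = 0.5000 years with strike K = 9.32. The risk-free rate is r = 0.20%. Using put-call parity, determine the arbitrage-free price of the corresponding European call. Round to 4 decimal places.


Answer: Call price = 1.2470

Derivation:
Put-call parity: C - P = S_0 * exp(-qT) - K * exp(-rT).
S_0 * exp(-qT) = 10.7000 * 0.98412732 = 10.53016232
K * exp(-rT) = 9.3200 * 0.99900050 = 9.31068466
C = P + S*exp(-qT) - K*exp(-rT)
C = 0.0275 + 10.53016232 - 9.31068466 = 1.2470


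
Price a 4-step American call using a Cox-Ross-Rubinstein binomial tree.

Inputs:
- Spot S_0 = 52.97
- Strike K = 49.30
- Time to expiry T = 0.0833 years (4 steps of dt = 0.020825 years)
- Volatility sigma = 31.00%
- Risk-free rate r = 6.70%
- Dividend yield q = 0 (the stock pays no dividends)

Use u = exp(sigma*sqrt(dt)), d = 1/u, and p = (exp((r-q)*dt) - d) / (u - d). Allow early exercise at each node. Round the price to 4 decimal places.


dt = T/N = 0.020825
u = exp(sigma*sqrt(dt)) = 1.045751; d = 1/u = 0.956250
p = (exp((r-q)*dt) - d) / (u - d) = 0.504418
Discount per step: exp(-r*dt) = 0.998606
Stock lattice S(k, i) with i counting down-moves:
  k=0: S(0,0) = 52.9700
  k=1: S(1,0) = 55.3935; S(1,1) = 50.6526
  k=2: S(2,0) = 57.9278; S(2,1) = 52.9700; S(2,2) = 48.4365
  k=3: S(3,0) = 60.5781; S(3,1) = 55.3935; S(3,2) = 50.6526; S(3,3) = 46.3174
  k=4: S(4,0) = 63.3496; S(4,1) = 57.9278; S(4,2) = 52.9700; S(4,3) = 48.4365; S(4,4) = 44.2911
Terminal payoffs V(N, i) = max(S_T - K, 0):
  V(4,0) = 14.049594; V(4,1) = 8.627783; V(4,2) = 3.670000; V(4,3) = 0.000000; V(4,4) = 0.000000
Backward induction: V(k, i) = exp(-r*dt) * [p * V(k+1, i) + (1-p) * V(k+1, i+1)]; then take max(V_cont, immediate exercise) for American.
  V(3,0) = exp(-r*dt) * [p*14.049594 + (1-p)*8.627783] = 11.346800; exercise = 11.278061; V(3,0) = max -> 11.346800
  V(3,1) = exp(-r*dt) * [p*8.627783 + (1-p)*3.670000] = 6.162192; exercise = 6.093453; V(3,1) = max -> 6.162192
  V(3,2) = exp(-r*dt) * [p*3.670000 + (1-p)*0.000000] = 1.848634; exercise = 1.352573; V(3,2) = max -> 1.848634
  V(3,3) = exp(-r*dt) * [p*0.000000 + (1-p)*0.000000] = 0.000000; exercise = 0.000000; V(3,3) = max -> 0.000000
  V(2,0) = exp(-r*dt) * [p*11.346800 + (1-p)*6.162192] = 8.765165; exercise = 8.627783; V(2,0) = max -> 8.765165
  V(2,1) = exp(-r*dt) * [p*6.162192 + (1-p)*1.848634] = 4.018860; exercise = 3.670000; V(2,1) = max -> 4.018860
  V(2,2) = exp(-r*dt) * [p*1.848634 + (1-p)*0.000000] = 0.931185; exercise = 0.000000; V(2,2) = max -> 0.931185
  V(1,0) = exp(-r*dt) * [p*8.765165 + (1-p)*4.018860] = 6.404041; exercise = 6.093453; V(1,0) = max -> 6.404041
  V(1,1) = exp(-r*dt) * [p*4.018860 + (1-p)*0.931185] = 2.485195; exercise = 1.352573; V(1,1) = max -> 2.485195
  V(0,0) = exp(-r*dt) * [p*6.404041 + (1-p)*2.485195] = 4.455711; exercise = 3.670000; V(0,0) = max -> 4.455711

Answer: Price = V(0,0) = 4.4557


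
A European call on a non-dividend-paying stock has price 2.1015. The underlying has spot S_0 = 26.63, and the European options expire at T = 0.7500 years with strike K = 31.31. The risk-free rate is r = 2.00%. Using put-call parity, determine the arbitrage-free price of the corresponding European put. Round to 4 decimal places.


Answer: Put price = 6.3154

Derivation:
Put-call parity: C - P = S_0 * exp(-qT) - K * exp(-rT).
S_0 * exp(-qT) = 26.6300 * 1.00000000 = 26.63000000
K * exp(-rT) = 31.3100 * 0.98511194 = 30.84385483
P = C - S*exp(-qT) + K*exp(-rT)
P = 2.1015 - 26.63000000 + 30.84385483 = 6.3154


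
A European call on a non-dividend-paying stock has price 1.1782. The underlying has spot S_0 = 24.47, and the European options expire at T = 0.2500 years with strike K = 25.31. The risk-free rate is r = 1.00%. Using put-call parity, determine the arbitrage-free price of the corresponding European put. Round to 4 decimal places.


Answer: Put price = 1.9550

Derivation:
Put-call parity: C - P = S_0 * exp(-qT) - K * exp(-rT).
S_0 * exp(-qT) = 24.4700 * 1.00000000 = 24.47000000
K * exp(-rT) = 25.3100 * 0.99750312 = 25.24680403
P = C - S*exp(-qT) + K*exp(-rT)
P = 1.1782 - 24.47000000 + 25.24680403 = 1.9550


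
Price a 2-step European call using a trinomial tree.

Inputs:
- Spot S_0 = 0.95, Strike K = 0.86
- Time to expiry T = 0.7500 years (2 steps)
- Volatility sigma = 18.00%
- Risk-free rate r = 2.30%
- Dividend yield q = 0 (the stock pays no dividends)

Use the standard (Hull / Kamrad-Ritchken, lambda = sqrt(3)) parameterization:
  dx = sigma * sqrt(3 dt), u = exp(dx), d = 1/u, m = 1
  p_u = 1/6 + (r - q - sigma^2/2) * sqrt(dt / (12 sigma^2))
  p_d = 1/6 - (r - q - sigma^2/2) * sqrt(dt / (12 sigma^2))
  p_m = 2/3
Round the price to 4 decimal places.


Answer: Price = V(0,0) = 0.1258

Derivation:
dt = T/N = 0.375000; dx = sigma*sqrt(3*dt) = 0.190919
u = exp(dx) = 1.210361; d = 1/u = 0.826200
p_u = 0.173345, p_m = 0.666667, p_d = 0.159988
Discount per step: exp(-r*dt) = 0.991412
Stock lattice S(k, j) with j the centered position index:
  k=0: S(0,+0) = 0.9500
  k=1: S(1,-1) = 0.7849; S(1,+0) = 0.9500; S(1,+1) = 1.1498
  k=2: S(2,-2) = 0.6485; S(2,-1) = 0.7849; S(2,+0) = 0.9500; S(2,+1) = 1.1498; S(2,+2) = 1.3917
Terminal payoffs V(N, j) = max(S_T - K, 0):
  V(2,-2) = 0.000000; V(2,-1) = 0.000000; V(2,+0) = 0.090000; V(2,+1) = 0.289843; V(2,+2) = 0.531726
Backward induction: V(k, j) = exp(-r*dt) * [p_u * V(k+1, j+1) + p_m * V(k+1, j) + p_d * V(k+1, j-1)]
  V(1,-1) = exp(-r*dt) * [p_u*0.090000 + p_m*0.000000 + p_d*0.000000] = 0.015467
  V(1,+0) = exp(-r*dt) * [p_u*0.289843 + p_m*0.090000 + p_d*0.000000] = 0.109296
  V(1,+1) = exp(-r*dt) * [p_u*0.531726 + p_m*0.289843 + p_d*0.090000] = 0.297225
  V(0,+0) = exp(-r*dt) * [p_u*0.297225 + p_m*0.109296 + p_d*0.015467] = 0.125772


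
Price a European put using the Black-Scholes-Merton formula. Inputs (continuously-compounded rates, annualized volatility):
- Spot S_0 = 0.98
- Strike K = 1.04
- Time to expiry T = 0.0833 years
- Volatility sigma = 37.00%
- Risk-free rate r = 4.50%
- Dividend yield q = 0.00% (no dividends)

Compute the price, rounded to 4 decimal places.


Answer: Price = 0.0767

Derivation:
d1 = (ln(S/K) + (r - q + 0.5*sigma^2) * T) / (sigma * sqrt(T)) = -0.46796299
d2 = d1 - sigma * sqrt(T) = -0.57475142
exp(-rT) = 0.99625852; exp(-qT) = 1.00000000
P = K * exp(-rT) * N(-d2) - S_0 * exp(-qT) * N(-d1)
N(-d1) = 0.68009447; N(-d2) = 0.71727029
P = 1.0400 * 0.99625852 * 0.71727029 - 0.9800 * 1.00000000 * 0.68009447 = 0.0767


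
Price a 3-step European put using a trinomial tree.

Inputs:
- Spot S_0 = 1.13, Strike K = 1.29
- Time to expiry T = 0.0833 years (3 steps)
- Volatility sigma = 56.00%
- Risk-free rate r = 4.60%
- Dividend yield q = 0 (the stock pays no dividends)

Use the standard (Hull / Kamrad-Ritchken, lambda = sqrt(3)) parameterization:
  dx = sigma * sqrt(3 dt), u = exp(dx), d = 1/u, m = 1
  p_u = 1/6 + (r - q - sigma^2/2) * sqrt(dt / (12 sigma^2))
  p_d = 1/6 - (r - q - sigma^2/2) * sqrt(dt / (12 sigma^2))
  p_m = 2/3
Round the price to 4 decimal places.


dt = T/N = 0.027767; dx = sigma*sqrt(3*dt) = 0.161626
u = exp(dx) = 1.175420; d = 1/u = 0.850760
p_u = 0.157149, p_m = 0.666667, p_d = 0.176184
Discount per step: exp(-r*dt) = 0.998724
Stock lattice S(k, j) with j the centered position index:
  k=0: S(0,+0) = 1.1300
  k=1: S(1,-1) = 0.9614; S(1,+0) = 1.1300; S(1,+1) = 1.3282
  k=2: S(2,-2) = 0.8179; S(2,-1) = 0.9614; S(2,+0) = 1.1300; S(2,+1) = 1.3282; S(2,+2) = 1.5612
  k=3: S(3,-3) = 0.6958; S(3,-2) = 0.8179; S(3,-1) = 0.9614; S(3,+0) = 1.1300; S(3,+1) = 1.3282; S(3,+2) = 1.5612; S(3,+3) = 1.8351
Terminal payoffs V(N, j) = max(K - S_T, 0):
  V(3,-3) = 0.594177; V(3,-2) = 0.472115; V(3,-1) = 0.328642; V(3,+0) = 0.160000; V(3,+1) = 0.000000; V(3,+2) = 0.000000; V(3,+3) = 0.000000
Backward induction: V(k, j) = exp(-r*dt) * [p_u * V(k+1, j+1) + p_m * V(k+1, j) + p_d * V(k+1, j-1)]
  V(2,-2) = exp(-r*dt) * [p_u*0.328642 + p_m*0.472115 + p_d*0.594177] = 0.470473
  V(2,-1) = exp(-r*dt) * [p_u*0.160000 + p_m*0.328642 + p_d*0.472115] = 0.327000
  V(2,+0) = exp(-r*dt) * [p_u*0.000000 + p_m*0.160000 + p_d*0.328642] = 0.164358
  V(2,+1) = exp(-r*dt) * [p_u*0.000000 + p_m*0.000000 + p_d*0.160000] = 0.028153
  V(2,+2) = exp(-r*dt) * [p_u*0.000000 + p_m*0.000000 + p_d*0.000000] = 0.000000
  V(1,-1) = exp(-r*dt) * [p_u*0.164358 + p_m*0.327000 + p_d*0.470473] = 0.326301
  V(1,+0) = exp(-r*dt) * [p_u*0.028153 + p_m*0.164358 + p_d*0.327000] = 0.171389
  V(1,+1) = exp(-r*dt) * [p_u*0.000000 + p_m*0.028153 + p_d*0.164358] = 0.047665
  V(0,+0) = exp(-r*dt) * [p_u*0.047665 + p_m*0.171389 + p_d*0.326301] = 0.179011

Answer: Price = V(0,0) = 0.1790


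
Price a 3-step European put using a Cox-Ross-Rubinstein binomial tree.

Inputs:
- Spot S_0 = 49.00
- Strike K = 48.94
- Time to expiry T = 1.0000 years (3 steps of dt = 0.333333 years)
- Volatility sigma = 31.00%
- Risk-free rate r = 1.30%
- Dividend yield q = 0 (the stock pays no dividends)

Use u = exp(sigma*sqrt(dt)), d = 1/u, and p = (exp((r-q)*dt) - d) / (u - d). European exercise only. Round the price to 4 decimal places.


Answer: Price = V(0,0) = 6.1551

Derivation:
dt = T/N = 0.333333
u = exp(sigma*sqrt(dt)) = 1.195995; d = 1/u = 0.836124
p = (exp((r-q)*dt) - d) / (u - d) = 0.467442
Discount per step: exp(-r*dt) = 0.995676
Stock lattice S(k, i) with i counting down-moves:
  k=0: S(0,0) = 49.0000
  k=1: S(1,0) = 58.6038; S(1,1) = 40.9701
  k=2: S(2,0) = 70.0898; S(2,1) = 49.0000; S(2,2) = 34.2560
  k=3: S(3,0) = 83.8271; S(3,1) = 58.6038; S(3,2) = 40.9701; S(3,3) = 28.6423
Terminal payoffs V(N, i) = max(K - S_T, 0):
  V(3,0) = 0.000000; V(3,1) = 0.000000; V(3,2) = 7.969934; V(3,3) = 20.297703
Backward induction: V(k, i) = exp(-r*dt) * [p * V(k+1, i) + (1-p) * V(k+1, i+1)].
  V(2,0) = exp(-r*dt) * [p*0.000000 + (1-p)*0.000000] = 0.000000
  V(2,1) = exp(-r*dt) * [p*0.000000 + (1-p)*7.969934] = 4.226100
  V(2,2) = exp(-r*dt) * [p*7.969934 + (1-p)*20.297703] = 14.472338
  V(1,0) = exp(-r*dt) * [p*0.000000 + (1-p)*4.226100] = 2.240912
  V(1,1) = exp(-r*dt) * [p*4.226100 + (1-p)*14.472338] = 9.640949
  V(0,0) = exp(-r*dt) * [p*2.240912 + (1-p)*9.640949] = 6.155132
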